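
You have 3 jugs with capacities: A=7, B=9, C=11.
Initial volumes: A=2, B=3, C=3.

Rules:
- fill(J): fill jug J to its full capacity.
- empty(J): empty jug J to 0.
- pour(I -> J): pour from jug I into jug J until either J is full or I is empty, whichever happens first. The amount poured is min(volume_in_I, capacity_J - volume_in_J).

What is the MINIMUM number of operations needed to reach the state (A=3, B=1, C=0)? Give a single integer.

BFS from (A=2, B=3, C=3). One shortest path:
  1. fill(A) -> (A=7 B=3 C=3)
  2. pour(A -> B) -> (A=1 B=9 C=3)
  3. empty(B) -> (A=1 B=0 C=3)
  4. pour(A -> B) -> (A=0 B=1 C=3)
  5. pour(C -> A) -> (A=3 B=1 C=0)
Reached target in 5 moves.

Answer: 5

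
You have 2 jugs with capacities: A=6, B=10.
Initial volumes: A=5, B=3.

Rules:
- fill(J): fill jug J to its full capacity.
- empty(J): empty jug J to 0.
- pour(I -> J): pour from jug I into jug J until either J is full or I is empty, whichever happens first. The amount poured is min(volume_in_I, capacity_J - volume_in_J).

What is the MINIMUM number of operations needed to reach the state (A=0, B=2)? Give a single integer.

Answer: 2

Derivation:
BFS from (A=5, B=3). One shortest path:
  1. pour(B -> A) -> (A=6 B=2)
  2. empty(A) -> (A=0 B=2)
Reached target in 2 moves.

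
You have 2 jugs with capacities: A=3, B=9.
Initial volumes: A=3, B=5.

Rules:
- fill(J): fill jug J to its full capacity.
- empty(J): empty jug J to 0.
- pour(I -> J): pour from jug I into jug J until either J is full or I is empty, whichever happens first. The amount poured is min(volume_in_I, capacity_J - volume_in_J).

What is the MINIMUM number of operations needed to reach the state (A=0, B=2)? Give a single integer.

Answer: 3

Derivation:
BFS from (A=3, B=5). One shortest path:
  1. empty(A) -> (A=0 B=5)
  2. pour(B -> A) -> (A=3 B=2)
  3. empty(A) -> (A=0 B=2)
Reached target in 3 moves.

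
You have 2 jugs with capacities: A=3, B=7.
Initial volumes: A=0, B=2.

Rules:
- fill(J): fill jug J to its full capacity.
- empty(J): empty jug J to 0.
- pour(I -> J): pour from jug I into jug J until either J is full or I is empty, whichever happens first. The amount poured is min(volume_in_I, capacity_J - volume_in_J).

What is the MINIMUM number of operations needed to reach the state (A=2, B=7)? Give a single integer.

BFS from (A=0, B=2). One shortest path:
  1. pour(B -> A) -> (A=2 B=0)
  2. fill(B) -> (A=2 B=7)
Reached target in 2 moves.

Answer: 2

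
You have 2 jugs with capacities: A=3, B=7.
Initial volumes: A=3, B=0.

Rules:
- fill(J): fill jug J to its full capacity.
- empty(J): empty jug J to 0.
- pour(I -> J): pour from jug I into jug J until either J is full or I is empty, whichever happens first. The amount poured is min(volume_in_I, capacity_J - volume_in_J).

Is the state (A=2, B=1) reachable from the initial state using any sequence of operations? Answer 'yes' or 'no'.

BFS explored all 20 reachable states.
Reachable set includes: (0,0), (0,1), (0,2), (0,3), (0,4), (0,5), (0,6), (0,7), (1,0), (1,7), (2,0), (2,7) ...
Target (A=2, B=1) not in reachable set → no.

Answer: no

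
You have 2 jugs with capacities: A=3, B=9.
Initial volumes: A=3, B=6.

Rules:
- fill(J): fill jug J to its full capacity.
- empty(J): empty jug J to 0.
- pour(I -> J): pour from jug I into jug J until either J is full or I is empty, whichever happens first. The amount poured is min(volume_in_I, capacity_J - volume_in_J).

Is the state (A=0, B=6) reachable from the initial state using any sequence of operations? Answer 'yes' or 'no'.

BFS from (A=3, B=6):
  1. empty(A) -> (A=0 B=6)
Target reached → yes.

Answer: yes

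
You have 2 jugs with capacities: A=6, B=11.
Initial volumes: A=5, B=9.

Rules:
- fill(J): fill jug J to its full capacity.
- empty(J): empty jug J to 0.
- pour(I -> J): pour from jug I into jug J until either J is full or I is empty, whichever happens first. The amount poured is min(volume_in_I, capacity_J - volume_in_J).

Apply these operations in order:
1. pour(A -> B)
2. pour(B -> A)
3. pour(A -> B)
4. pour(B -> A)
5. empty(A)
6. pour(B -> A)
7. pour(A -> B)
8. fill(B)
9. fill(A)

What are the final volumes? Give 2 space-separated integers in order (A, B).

Step 1: pour(A -> B) -> (A=3 B=11)
Step 2: pour(B -> A) -> (A=6 B=8)
Step 3: pour(A -> B) -> (A=3 B=11)
Step 4: pour(B -> A) -> (A=6 B=8)
Step 5: empty(A) -> (A=0 B=8)
Step 6: pour(B -> A) -> (A=6 B=2)
Step 7: pour(A -> B) -> (A=0 B=8)
Step 8: fill(B) -> (A=0 B=11)
Step 9: fill(A) -> (A=6 B=11)

Answer: 6 11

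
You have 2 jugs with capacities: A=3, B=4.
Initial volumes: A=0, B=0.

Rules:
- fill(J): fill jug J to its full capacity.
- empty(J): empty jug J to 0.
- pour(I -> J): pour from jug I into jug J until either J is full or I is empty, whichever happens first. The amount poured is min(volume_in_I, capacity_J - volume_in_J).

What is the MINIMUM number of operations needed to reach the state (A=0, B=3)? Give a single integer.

BFS from (A=0, B=0). One shortest path:
  1. fill(A) -> (A=3 B=0)
  2. pour(A -> B) -> (A=0 B=3)
Reached target in 2 moves.

Answer: 2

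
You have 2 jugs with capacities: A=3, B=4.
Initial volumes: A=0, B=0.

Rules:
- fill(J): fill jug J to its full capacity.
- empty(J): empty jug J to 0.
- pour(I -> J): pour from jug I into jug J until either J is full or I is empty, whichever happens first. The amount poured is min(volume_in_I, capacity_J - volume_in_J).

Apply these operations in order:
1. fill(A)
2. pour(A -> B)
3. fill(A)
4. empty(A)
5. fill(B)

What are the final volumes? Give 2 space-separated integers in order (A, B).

Answer: 0 4

Derivation:
Step 1: fill(A) -> (A=3 B=0)
Step 2: pour(A -> B) -> (A=0 B=3)
Step 3: fill(A) -> (A=3 B=3)
Step 4: empty(A) -> (A=0 B=3)
Step 5: fill(B) -> (A=0 B=4)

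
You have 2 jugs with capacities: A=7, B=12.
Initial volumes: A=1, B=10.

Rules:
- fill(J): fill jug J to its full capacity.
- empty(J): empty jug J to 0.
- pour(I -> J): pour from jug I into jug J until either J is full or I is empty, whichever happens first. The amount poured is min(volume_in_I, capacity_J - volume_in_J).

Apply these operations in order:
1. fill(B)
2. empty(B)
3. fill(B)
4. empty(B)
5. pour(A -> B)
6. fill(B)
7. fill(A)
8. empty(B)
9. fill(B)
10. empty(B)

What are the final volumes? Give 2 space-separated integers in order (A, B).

Answer: 7 0

Derivation:
Step 1: fill(B) -> (A=1 B=12)
Step 2: empty(B) -> (A=1 B=0)
Step 3: fill(B) -> (A=1 B=12)
Step 4: empty(B) -> (A=1 B=0)
Step 5: pour(A -> B) -> (A=0 B=1)
Step 6: fill(B) -> (A=0 B=12)
Step 7: fill(A) -> (A=7 B=12)
Step 8: empty(B) -> (A=7 B=0)
Step 9: fill(B) -> (A=7 B=12)
Step 10: empty(B) -> (A=7 B=0)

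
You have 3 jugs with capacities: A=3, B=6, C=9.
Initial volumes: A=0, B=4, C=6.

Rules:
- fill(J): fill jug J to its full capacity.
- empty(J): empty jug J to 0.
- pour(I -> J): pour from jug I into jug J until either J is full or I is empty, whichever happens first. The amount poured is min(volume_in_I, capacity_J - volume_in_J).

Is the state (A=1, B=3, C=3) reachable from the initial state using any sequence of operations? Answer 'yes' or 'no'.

BFS explored all 68 reachable states.
Reachable set includes: (0,0,0), (0,0,1), (0,0,3), (0,0,4), (0,0,6), (0,0,7), (0,0,9), (0,1,0), (0,1,3), (0,1,6), (0,1,9), (0,3,0) ...
Target (A=1, B=3, C=3) not in reachable set → no.

Answer: no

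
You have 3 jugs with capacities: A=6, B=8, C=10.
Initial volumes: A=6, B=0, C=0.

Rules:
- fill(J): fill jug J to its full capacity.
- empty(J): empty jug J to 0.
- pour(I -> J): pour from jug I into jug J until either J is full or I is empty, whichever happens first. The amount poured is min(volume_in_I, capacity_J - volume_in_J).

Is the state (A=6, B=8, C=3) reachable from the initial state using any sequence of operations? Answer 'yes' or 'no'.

BFS explored all 96 reachable states.
Reachable set includes: (0,0,0), (0,0,2), (0,0,4), (0,0,6), (0,0,8), (0,0,10), (0,2,0), (0,2,2), (0,2,4), (0,2,6), (0,2,8), (0,2,10) ...
Target (A=6, B=8, C=3) not in reachable set → no.

Answer: no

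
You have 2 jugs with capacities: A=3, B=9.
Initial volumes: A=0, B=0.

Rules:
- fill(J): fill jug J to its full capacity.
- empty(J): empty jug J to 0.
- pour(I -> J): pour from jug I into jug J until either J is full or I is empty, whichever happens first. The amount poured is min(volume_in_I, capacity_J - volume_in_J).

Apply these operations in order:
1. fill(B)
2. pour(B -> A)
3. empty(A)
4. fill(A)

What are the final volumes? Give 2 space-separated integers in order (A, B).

Step 1: fill(B) -> (A=0 B=9)
Step 2: pour(B -> A) -> (A=3 B=6)
Step 3: empty(A) -> (A=0 B=6)
Step 4: fill(A) -> (A=3 B=6)

Answer: 3 6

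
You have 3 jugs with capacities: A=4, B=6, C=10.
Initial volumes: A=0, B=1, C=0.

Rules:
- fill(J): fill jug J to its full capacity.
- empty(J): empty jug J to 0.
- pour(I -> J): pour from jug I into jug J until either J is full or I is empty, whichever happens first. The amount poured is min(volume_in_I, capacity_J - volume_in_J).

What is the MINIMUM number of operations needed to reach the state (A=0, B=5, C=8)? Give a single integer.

BFS from (A=0, B=1, C=0). One shortest path:
  1. fill(A) -> (A=4 B=1 C=0)
  2. pour(A -> B) -> (A=0 B=5 C=0)
  3. fill(A) -> (A=4 B=5 C=0)
  4. pour(A -> C) -> (A=0 B=5 C=4)
  5. fill(A) -> (A=4 B=5 C=4)
  6. pour(A -> C) -> (A=0 B=5 C=8)
Reached target in 6 moves.

Answer: 6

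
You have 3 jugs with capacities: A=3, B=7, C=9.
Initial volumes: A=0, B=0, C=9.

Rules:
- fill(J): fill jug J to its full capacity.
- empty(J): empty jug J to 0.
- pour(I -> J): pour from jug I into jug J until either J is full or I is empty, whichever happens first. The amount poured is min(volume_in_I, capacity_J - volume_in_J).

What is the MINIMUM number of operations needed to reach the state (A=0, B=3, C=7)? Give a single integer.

BFS from (A=0, B=0, C=9). One shortest path:
  1. fill(A) -> (A=3 B=0 C=9)
  2. fill(B) -> (A=3 B=7 C=9)
  3. empty(C) -> (A=3 B=7 C=0)
  4. pour(B -> C) -> (A=3 B=0 C=7)
  5. pour(A -> B) -> (A=0 B=3 C=7)
Reached target in 5 moves.

Answer: 5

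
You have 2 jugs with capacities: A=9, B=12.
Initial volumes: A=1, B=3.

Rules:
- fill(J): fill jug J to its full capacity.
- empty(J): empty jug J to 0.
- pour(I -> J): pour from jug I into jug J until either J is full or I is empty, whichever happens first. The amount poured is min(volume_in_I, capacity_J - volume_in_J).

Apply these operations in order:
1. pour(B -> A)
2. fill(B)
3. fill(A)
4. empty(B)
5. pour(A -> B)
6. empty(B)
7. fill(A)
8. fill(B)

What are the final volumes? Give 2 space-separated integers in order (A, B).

Answer: 9 12

Derivation:
Step 1: pour(B -> A) -> (A=4 B=0)
Step 2: fill(B) -> (A=4 B=12)
Step 3: fill(A) -> (A=9 B=12)
Step 4: empty(B) -> (A=9 B=0)
Step 5: pour(A -> B) -> (A=0 B=9)
Step 6: empty(B) -> (A=0 B=0)
Step 7: fill(A) -> (A=9 B=0)
Step 8: fill(B) -> (A=9 B=12)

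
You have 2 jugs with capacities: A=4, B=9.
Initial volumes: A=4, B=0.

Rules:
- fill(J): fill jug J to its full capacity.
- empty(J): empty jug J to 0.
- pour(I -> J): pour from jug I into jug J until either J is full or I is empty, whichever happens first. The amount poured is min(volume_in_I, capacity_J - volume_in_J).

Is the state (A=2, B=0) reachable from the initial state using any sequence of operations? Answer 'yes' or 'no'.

BFS from (A=4, B=0):
  1. pour(A -> B) -> (A=0 B=4)
  2. fill(A) -> (A=4 B=4)
  3. pour(A -> B) -> (A=0 B=8)
  4. fill(A) -> (A=4 B=8)
  5. pour(A -> B) -> (A=3 B=9)
  6. empty(B) -> (A=3 B=0)
  7. pour(A -> B) -> (A=0 B=3)
  8. fill(A) -> (A=4 B=3)
  9. pour(A -> B) -> (A=0 B=7)
  10. fill(A) -> (A=4 B=7)
  11. pour(A -> B) -> (A=2 B=9)
  12. empty(B) -> (A=2 B=0)
Target reached → yes.

Answer: yes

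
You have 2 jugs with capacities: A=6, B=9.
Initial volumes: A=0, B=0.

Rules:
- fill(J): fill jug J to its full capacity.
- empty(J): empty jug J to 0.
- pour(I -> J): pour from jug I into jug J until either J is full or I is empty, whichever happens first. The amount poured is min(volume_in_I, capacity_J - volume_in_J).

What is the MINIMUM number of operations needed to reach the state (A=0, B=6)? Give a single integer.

BFS from (A=0, B=0). One shortest path:
  1. fill(A) -> (A=6 B=0)
  2. pour(A -> B) -> (A=0 B=6)
Reached target in 2 moves.

Answer: 2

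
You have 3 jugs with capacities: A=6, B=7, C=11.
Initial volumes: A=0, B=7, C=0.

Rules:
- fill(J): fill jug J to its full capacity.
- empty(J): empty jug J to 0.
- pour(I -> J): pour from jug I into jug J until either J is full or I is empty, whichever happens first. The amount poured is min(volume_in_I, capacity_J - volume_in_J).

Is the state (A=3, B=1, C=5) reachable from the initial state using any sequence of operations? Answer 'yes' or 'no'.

BFS explored all 372 reachable states.
Reachable set includes: (0,0,0), (0,0,1), (0,0,2), (0,0,3), (0,0,4), (0,0,5), (0,0,6), (0,0,7), (0,0,8), (0,0,9), (0,0,10), (0,0,11) ...
Target (A=3, B=1, C=5) not in reachable set → no.

Answer: no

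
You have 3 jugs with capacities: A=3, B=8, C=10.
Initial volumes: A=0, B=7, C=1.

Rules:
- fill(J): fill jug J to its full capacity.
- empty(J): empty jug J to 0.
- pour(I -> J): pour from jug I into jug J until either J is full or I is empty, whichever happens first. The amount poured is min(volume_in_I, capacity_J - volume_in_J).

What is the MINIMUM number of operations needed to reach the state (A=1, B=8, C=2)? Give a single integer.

BFS from (A=0, B=7, C=1). One shortest path:
  1. fill(A) -> (A=3 B=7 C=1)
  2. pour(B -> C) -> (A=3 B=0 C=8)
  3. pour(A -> C) -> (A=1 B=0 C=10)
  4. pour(C -> B) -> (A=1 B=8 C=2)
Reached target in 4 moves.

Answer: 4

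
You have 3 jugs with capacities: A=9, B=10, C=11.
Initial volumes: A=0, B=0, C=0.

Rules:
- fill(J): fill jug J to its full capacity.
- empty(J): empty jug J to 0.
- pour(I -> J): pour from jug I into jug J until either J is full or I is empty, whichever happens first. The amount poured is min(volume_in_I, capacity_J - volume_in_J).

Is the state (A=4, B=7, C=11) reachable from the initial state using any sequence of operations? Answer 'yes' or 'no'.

BFS from (A=0, B=0, C=0):
  1. fill(A) -> (A=9 B=0 C=0)
  2. pour(A -> B) -> (A=0 B=9 C=0)
  3. fill(A) -> (A=9 B=9 C=0)
  4. pour(A -> C) -> (A=0 B=9 C=9)
  5. pour(B -> C) -> (A=0 B=7 C=11)
  6. pour(C -> A) -> (A=9 B=7 C=2)
  7. empty(A) -> (A=0 B=7 C=2)
  8. pour(C -> A) -> (A=2 B=7 C=0)
  9. fill(C) -> (A=2 B=7 C=11)
  10. pour(C -> A) -> (A=9 B=7 C=4)
  11. empty(A) -> (A=0 B=7 C=4)
  12. pour(C -> A) -> (A=4 B=7 C=0)
  13. fill(C) -> (A=4 B=7 C=11)
Target reached → yes.

Answer: yes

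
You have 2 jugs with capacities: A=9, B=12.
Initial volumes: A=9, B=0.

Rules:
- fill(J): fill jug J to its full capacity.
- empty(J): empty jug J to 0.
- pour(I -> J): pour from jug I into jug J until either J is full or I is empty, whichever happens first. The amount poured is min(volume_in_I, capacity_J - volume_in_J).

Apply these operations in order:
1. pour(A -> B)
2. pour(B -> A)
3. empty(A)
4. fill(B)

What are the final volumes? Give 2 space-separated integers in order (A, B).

Step 1: pour(A -> B) -> (A=0 B=9)
Step 2: pour(B -> A) -> (A=9 B=0)
Step 3: empty(A) -> (A=0 B=0)
Step 4: fill(B) -> (A=0 B=12)

Answer: 0 12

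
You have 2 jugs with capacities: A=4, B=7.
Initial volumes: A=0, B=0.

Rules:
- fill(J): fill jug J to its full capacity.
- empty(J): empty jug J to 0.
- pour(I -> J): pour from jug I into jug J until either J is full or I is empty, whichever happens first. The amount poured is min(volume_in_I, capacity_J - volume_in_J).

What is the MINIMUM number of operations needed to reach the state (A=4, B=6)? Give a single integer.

BFS from (A=0, B=0). One shortest path:
  1. fill(B) -> (A=0 B=7)
  2. pour(B -> A) -> (A=4 B=3)
  3. empty(A) -> (A=0 B=3)
  4. pour(B -> A) -> (A=3 B=0)
  5. fill(B) -> (A=3 B=7)
  6. pour(B -> A) -> (A=4 B=6)
Reached target in 6 moves.

Answer: 6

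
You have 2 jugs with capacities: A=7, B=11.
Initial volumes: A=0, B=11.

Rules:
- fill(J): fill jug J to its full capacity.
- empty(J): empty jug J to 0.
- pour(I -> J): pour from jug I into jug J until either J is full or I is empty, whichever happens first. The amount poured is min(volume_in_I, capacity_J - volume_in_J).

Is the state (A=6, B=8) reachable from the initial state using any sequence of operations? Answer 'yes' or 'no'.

Answer: no

Derivation:
BFS explored all 36 reachable states.
Reachable set includes: (0,0), (0,1), (0,2), (0,3), (0,4), (0,5), (0,6), (0,7), (0,8), (0,9), (0,10), (0,11) ...
Target (A=6, B=8) not in reachable set → no.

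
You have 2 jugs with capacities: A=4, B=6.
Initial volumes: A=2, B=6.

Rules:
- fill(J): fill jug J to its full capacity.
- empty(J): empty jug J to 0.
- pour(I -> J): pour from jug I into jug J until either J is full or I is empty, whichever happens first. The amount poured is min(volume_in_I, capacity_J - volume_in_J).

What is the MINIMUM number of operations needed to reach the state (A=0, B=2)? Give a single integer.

Answer: 2

Derivation:
BFS from (A=2, B=6). One shortest path:
  1. empty(B) -> (A=2 B=0)
  2. pour(A -> B) -> (A=0 B=2)
Reached target in 2 moves.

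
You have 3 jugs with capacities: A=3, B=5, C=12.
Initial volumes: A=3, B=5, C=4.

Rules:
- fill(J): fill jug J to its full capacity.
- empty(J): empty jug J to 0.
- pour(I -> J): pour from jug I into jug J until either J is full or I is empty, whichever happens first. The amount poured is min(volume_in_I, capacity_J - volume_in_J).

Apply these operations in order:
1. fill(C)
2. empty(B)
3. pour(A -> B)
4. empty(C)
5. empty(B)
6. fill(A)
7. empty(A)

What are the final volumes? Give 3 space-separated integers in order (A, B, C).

Answer: 0 0 0

Derivation:
Step 1: fill(C) -> (A=3 B=5 C=12)
Step 2: empty(B) -> (A=3 B=0 C=12)
Step 3: pour(A -> B) -> (A=0 B=3 C=12)
Step 4: empty(C) -> (A=0 B=3 C=0)
Step 5: empty(B) -> (A=0 B=0 C=0)
Step 6: fill(A) -> (A=3 B=0 C=0)
Step 7: empty(A) -> (A=0 B=0 C=0)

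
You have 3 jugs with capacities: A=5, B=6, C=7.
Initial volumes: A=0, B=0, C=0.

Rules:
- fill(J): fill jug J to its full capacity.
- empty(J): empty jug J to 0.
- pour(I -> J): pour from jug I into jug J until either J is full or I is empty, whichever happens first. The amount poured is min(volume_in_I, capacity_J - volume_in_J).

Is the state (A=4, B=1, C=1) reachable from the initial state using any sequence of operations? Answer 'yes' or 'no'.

Answer: no

Derivation:
BFS explored all 216 reachable states.
Reachable set includes: (0,0,0), (0,0,1), (0,0,2), (0,0,3), (0,0,4), (0,0,5), (0,0,6), (0,0,7), (0,1,0), (0,1,1), (0,1,2), (0,1,3) ...
Target (A=4, B=1, C=1) not in reachable set → no.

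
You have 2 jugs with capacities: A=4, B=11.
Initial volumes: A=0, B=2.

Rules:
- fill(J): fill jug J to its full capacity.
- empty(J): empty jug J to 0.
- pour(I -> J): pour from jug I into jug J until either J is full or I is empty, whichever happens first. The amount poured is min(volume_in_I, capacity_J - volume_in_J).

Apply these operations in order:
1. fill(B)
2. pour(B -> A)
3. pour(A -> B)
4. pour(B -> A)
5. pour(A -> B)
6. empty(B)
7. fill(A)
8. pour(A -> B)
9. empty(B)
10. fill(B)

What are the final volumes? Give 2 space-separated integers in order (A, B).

Answer: 0 11

Derivation:
Step 1: fill(B) -> (A=0 B=11)
Step 2: pour(B -> A) -> (A=4 B=7)
Step 3: pour(A -> B) -> (A=0 B=11)
Step 4: pour(B -> A) -> (A=4 B=7)
Step 5: pour(A -> B) -> (A=0 B=11)
Step 6: empty(B) -> (A=0 B=0)
Step 7: fill(A) -> (A=4 B=0)
Step 8: pour(A -> B) -> (A=0 B=4)
Step 9: empty(B) -> (A=0 B=0)
Step 10: fill(B) -> (A=0 B=11)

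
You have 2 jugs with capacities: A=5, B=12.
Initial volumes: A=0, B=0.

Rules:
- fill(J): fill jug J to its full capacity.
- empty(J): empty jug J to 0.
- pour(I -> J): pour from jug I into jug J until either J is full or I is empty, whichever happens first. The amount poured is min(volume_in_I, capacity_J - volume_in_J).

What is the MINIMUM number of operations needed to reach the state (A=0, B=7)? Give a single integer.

Answer: 3

Derivation:
BFS from (A=0, B=0). One shortest path:
  1. fill(B) -> (A=0 B=12)
  2. pour(B -> A) -> (A=5 B=7)
  3. empty(A) -> (A=0 B=7)
Reached target in 3 moves.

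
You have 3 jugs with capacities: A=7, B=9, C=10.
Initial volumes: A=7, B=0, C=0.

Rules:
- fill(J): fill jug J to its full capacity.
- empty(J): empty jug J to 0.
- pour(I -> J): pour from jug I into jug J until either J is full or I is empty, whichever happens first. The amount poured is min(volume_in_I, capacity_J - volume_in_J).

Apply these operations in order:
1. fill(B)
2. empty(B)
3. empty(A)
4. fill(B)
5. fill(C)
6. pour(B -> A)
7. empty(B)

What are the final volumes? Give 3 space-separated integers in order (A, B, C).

Step 1: fill(B) -> (A=7 B=9 C=0)
Step 2: empty(B) -> (A=7 B=0 C=0)
Step 3: empty(A) -> (A=0 B=0 C=0)
Step 4: fill(B) -> (A=0 B=9 C=0)
Step 5: fill(C) -> (A=0 B=9 C=10)
Step 6: pour(B -> A) -> (A=7 B=2 C=10)
Step 7: empty(B) -> (A=7 B=0 C=10)

Answer: 7 0 10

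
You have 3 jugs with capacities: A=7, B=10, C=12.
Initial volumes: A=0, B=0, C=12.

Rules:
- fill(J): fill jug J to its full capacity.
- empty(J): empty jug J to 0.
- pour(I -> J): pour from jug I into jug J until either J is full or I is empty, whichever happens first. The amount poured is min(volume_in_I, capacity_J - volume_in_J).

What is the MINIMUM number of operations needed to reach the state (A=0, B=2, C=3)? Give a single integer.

Answer: 6

Derivation:
BFS from (A=0, B=0, C=12). One shortest path:
  1. pour(C -> B) -> (A=0 B=10 C=2)
  2. pour(B -> A) -> (A=7 B=3 C=2)
  3. empty(A) -> (A=0 B=3 C=2)
  4. pour(B -> A) -> (A=3 B=0 C=2)
  5. pour(C -> B) -> (A=3 B=2 C=0)
  6. pour(A -> C) -> (A=0 B=2 C=3)
Reached target in 6 moves.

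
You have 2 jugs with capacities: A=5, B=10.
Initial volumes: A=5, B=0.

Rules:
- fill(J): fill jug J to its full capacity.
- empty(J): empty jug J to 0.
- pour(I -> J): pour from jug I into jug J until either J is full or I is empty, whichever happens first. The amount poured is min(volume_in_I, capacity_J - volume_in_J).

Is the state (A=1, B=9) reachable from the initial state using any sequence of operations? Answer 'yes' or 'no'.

BFS explored all 6 reachable states.
Reachable set includes: (0,0), (0,5), (0,10), (5,0), (5,5), (5,10)
Target (A=1, B=9) not in reachable set → no.

Answer: no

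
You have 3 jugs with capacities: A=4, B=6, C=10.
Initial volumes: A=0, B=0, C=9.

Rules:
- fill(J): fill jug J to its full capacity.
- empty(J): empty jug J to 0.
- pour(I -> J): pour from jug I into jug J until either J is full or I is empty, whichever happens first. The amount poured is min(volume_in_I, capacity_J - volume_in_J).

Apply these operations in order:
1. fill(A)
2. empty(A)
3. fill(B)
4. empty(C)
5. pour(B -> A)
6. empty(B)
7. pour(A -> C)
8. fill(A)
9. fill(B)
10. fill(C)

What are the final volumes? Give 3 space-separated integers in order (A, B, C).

Step 1: fill(A) -> (A=4 B=0 C=9)
Step 2: empty(A) -> (A=0 B=0 C=9)
Step 3: fill(B) -> (A=0 B=6 C=9)
Step 4: empty(C) -> (A=0 B=6 C=0)
Step 5: pour(B -> A) -> (A=4 B=2 C=0)
Step 6: empty(B) -> (A=4 B=0 C=0)
Step 7: pour(A -> C) -> (A=0 B=0 C=4)
Step 8: fill(A) -> (A=4 B=0 C=4)
Step 9: fill(B) -> (A=4 B=6 C=4)
Step 10: fill(C) -> (A=4 B=6 C=10)

Answer: 4 6 10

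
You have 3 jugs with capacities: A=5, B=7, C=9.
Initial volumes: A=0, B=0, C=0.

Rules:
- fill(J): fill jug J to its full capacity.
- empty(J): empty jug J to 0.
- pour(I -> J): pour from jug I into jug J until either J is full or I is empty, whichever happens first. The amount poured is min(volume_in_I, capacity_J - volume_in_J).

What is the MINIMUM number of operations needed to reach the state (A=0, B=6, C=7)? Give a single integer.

BFS from (A=0, B=0, C=0). One shortest path:
  1. fill(C) -> (A=0 B=0 C=9)
  2. pour(C -> A) -> (A=5 B=0 C=4)
  3. empty(A) -> (A=0 B=0 C=4)
  4. pour(C -> A) -> (A=4 B=0 C=0)
  5. fill(C) -> (A=4 B=0 C=9)
  6. pour(C -> B) -> (A=4 B=7 C=2)
  7. pour(B -> A) -> (A=5 B=6 C=2)
  8. pour(A -> C) -> (A=0 B=6 C=7)
Reached target in 8 moves.

Answer: 8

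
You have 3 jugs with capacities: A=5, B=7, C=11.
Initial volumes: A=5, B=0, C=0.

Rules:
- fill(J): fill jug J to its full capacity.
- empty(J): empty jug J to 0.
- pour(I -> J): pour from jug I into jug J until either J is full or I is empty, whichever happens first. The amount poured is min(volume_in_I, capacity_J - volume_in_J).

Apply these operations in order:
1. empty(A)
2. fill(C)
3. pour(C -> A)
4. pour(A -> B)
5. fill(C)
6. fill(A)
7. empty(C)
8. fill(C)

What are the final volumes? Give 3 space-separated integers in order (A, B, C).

Answer: 5 5 11

Derivation:
Step 1: empty(A) -> (A=0 B=0 C=0)
Step 2: fill(C) -> (A=0 B=0 C=11)
Step 3: pour(C -> A) -> (A=5 B=0 C=6)
Step 4: pour(A -> B) -> (A=0 B=5 C=6)
Step 5: fill(C) -> (A=0 B=5 C=11)
Step 6: fill(A) -> (A=5 B=5 C=11)
Step 7: empty(C) -> (A=5 B=5 C=0)
Step 8: fill(C) -> (A=5 B=5 C=11)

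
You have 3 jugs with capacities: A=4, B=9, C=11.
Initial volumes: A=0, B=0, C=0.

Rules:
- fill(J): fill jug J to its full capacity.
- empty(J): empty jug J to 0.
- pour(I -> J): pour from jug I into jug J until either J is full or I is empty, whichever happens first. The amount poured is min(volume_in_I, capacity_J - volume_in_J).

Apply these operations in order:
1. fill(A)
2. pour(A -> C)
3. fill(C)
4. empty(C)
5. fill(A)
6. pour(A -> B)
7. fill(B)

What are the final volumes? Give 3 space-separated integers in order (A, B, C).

Answer: 0 9 0

Derivation:
Step 1: fill(A) -> (A=4 B=0 C=0)
Step 2: pour(A -> C) -> (A=0 B=0 C=4)
Step 3: fill(C) -> (A=0 B=0 C=11)
Step 4: empty(C) -> (A=0 B=0 C=0)
Step 5: fill(A) -> (A=4 B=0 C=0)
Step 6: pour(A -> B) -> (A=0 B=4 C=0)
Step 7: fill(B) -> (A=0 B=9 C=0)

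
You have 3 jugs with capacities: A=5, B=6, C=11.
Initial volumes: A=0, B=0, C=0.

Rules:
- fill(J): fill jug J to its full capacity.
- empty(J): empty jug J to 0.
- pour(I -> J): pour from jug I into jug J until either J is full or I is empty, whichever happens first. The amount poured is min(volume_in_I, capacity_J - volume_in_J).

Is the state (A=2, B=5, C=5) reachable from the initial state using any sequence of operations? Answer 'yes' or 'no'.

Answer: no

Derivation:
BFS explored all 304 reachable states.
Reachable set includes: (0,0,0), (0,0,1), (0,0,2), (0,0,3), (0,0,4), (0,0,5), (0,0,6), (0,0,7), (0,0,8), (0,0,9), (0,0,10), (0,0,11) ...
Target (A=2, B=5, C=5) not in reachable set → no.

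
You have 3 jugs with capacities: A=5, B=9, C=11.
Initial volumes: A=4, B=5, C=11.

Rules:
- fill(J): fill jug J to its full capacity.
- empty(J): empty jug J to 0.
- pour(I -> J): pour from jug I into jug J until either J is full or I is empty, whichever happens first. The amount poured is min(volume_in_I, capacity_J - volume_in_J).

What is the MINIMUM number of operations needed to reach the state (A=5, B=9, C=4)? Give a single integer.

Answer: 4

Derivation:
BFS from (A=4, B=5, C=11). One shortest path:
  1. fill(B) -> (A=4 B=9 C=11)
  2. empty(C) -> (A=4 B=9 C=0)
  3. pour(A -> C) -> (A=0 B=9 C=4)
  4. fill(A) -> (A=5 B=9 C=4)
Reached target in 4 moves.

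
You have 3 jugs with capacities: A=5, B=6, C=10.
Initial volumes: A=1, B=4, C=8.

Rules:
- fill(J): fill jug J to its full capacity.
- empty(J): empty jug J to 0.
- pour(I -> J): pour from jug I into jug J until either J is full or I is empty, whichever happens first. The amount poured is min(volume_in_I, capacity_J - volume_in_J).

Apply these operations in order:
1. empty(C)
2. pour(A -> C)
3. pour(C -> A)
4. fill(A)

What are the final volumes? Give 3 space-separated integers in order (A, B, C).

Answer: 5 4 0

Derivation:
Step 1: empty(C) -> (A=1 B=4 C=0)
Step 2: pour(A -> C) -> (A=0 B=4 C=1)
Step 3: pour(C -> A) -> (A=1 B=4 C=0)
Step 4: fill(A) -> (A=5 B=4 C=0)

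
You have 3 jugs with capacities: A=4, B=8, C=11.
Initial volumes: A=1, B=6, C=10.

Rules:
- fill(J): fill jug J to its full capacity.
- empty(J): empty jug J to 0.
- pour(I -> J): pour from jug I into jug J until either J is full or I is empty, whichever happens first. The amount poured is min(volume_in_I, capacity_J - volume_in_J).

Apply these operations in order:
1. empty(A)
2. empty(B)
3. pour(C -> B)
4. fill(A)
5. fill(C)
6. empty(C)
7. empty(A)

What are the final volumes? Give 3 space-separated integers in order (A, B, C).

Step 1: empty(A) -> (A=0 B=6 C=10)
Step 2: empty(B) -> (A=0 B=0 C=10)
Step 3: pour(C -> B) -> (A=0 B=8 C=2)
Step 4: fill(A) -> (A=4 B=8 C=2)
Step 5: fill(C) -> (A=4 B=8 C=11)
Step 6: empty(C) -> (A=4 B=8 C=0)
Step 7: empty(A) -> (A=0 B=8 C=0)

Answer: 0 8 0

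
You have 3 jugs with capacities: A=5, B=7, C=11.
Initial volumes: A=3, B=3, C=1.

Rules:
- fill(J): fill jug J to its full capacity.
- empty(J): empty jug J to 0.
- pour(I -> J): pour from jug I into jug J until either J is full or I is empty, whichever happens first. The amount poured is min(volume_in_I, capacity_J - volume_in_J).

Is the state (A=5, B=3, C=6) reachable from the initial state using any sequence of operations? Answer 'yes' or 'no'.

BFS from (A=3, B=3, C=1):
  1. fill(A) -> (A=5 B=3 C=1)
  2. pour(A -> C) -> (A=0 B=3 C=6)
  3. fill(A) -> (A=5 B=3 C=6)
Target reached → yes.

Answer: yes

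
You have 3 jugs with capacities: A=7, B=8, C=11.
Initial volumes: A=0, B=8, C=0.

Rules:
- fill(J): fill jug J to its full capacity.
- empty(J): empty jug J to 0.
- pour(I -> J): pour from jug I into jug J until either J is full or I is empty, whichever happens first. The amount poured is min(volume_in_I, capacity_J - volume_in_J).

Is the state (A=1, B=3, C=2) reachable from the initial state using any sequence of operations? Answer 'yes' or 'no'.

BFS explored all 444 reachable states.
Reachable set includes: (0,0,0), (0,0,1), (0,0,2), (0,0,3), (0,0,4), (0,0,5), (0,0,6), (0,0,7), (0,0,8), (0,0,9), (0,0,10), (0,0,11) ...
Target (A=1, B=3, C=2) not in reachable set → no.

Answer: no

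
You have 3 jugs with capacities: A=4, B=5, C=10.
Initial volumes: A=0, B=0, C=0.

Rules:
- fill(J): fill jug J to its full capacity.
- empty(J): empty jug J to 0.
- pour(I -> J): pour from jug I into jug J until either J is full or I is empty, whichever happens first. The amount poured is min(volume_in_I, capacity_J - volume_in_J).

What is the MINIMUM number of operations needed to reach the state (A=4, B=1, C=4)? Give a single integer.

Answer: 4

Derivation:
BFS from (A=0, B=0, C=0). One shortest path:
  1. fill(A) -> (A=4 B=0 C=0)
  2. fill(B) -> (A=4 B=5 C=0)
  3. pour(A -> C) -> (A=0 B=5 C=4)
  4. pour(B -> A) -> (A=4 B=1 C=4)
Reached target in 4 moves.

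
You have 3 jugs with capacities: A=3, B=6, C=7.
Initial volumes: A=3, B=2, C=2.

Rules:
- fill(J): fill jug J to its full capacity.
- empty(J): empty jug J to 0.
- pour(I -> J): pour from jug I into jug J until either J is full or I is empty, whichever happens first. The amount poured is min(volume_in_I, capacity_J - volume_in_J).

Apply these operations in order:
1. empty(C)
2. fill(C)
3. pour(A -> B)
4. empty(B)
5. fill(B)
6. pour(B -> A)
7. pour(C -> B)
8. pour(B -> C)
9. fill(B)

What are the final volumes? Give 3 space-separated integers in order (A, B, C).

Answer: 3 6 7

Derivation:
Step 1: empty(C) -> (A=3 B=2 C=0)
Step 2: fill(C) -> (A=3 B=2 C=7)
Step 3: pour(A -> B) -> (A=0 B=5 C=7)
Step 4: empty(B) -> (A=0 B=0 C=7)
Step 5: fill(B) -> (A=0 B=6 C=7)
Step 6: pour(B -> A) -> (A=3 B=3 C=7)
Step 7: pour(C -> B) -> (A=3 B=6 C=4)
Step 8: pour(B -> C) -> (A=3 B=3 C=7)
Step 9: fill(B) -> (A=3 B=6 C=7)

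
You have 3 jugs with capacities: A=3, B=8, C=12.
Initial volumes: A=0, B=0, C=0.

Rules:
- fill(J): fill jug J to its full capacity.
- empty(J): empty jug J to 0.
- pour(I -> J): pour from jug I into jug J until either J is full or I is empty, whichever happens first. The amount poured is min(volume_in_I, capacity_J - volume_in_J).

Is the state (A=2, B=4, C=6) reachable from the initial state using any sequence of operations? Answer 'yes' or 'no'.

BFS explored all 314 reachable states.
Reachable set includes: (0,0,0), (0,0,1), (0,0,2), (0,0,3), (0,0,4), (0,0,5), (0,0,6), (0,0,7), (0,0,8), (0,0,9), (0,0,10), (0,0,11) ...
Target (A=2, B=4, C=6) not in reachable set → no.

Answer: no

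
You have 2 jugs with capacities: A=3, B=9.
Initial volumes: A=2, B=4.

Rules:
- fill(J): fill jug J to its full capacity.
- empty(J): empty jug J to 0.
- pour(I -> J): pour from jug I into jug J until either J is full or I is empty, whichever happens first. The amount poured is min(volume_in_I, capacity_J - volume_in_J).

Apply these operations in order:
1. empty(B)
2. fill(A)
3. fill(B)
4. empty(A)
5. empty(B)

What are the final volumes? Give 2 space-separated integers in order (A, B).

Answer: 0 0

Derivation:
Step 1: empty(B) -> (A=2 B=0)
Step 2: fill(A) -> (A=3 B=0)
Step 3: fill(B) -> (A=3 B=9)
Step 4: empty(A) -> (A=0 B=9)
Step 5: empty(B) -> (A=0 B=0)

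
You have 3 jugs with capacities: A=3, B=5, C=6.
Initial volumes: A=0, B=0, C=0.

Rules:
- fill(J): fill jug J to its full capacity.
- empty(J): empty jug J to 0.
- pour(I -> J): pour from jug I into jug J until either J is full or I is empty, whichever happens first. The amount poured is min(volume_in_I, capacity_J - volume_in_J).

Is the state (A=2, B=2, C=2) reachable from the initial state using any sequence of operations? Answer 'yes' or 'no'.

BFS explored all 128 reachable states.
Reachable set includes: (0,0,0), (0,0,1), (0,0,2), (0,0,3), (0,0,4), (0,0,5), (0,0,6), (0,1,0), (0,1,1), (0,1,2), (0,1,3), (0,1,4) ...
Target (A=2, B=2, C=2) not in reachable set → no.

Answer: no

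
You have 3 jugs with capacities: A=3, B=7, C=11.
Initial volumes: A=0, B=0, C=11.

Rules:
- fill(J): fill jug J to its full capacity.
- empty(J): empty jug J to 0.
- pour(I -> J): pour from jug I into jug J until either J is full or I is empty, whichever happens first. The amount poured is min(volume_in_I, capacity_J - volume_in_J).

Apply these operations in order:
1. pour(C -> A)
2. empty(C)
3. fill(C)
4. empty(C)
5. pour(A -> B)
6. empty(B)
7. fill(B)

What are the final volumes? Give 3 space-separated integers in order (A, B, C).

Step 1: pour(C -> A) -> (A=3 B=0 C=8)
Step 2: empty(C) -> (A=3 B=0 C=0)
Step 3: fill(C) -> (A=3 B=0 C=11)
Step 4: empty(C) -> (A=3 B=0 C=0)
Step 5: pour(A -> B) -> (A=0 B=3 C=0)
Step 6: empty(B) -> (A=0 B=0 C=0)
Step 7: fill(B) -> (A=0 B=7 C=0)

Answer: 0 7 0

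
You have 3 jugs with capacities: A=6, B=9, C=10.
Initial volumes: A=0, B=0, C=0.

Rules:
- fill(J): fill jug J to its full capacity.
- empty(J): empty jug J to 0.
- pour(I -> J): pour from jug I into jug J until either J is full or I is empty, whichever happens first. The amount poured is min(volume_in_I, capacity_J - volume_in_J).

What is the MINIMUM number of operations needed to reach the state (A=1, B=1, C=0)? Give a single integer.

Answer: 8

Derivation:
BFS from (A=0, B=0, C=0). One shortest path:
  1. fill(C) -> (A=0 B=0 C=10)
  2. pour(C -> B) -> (A=0 B=9 C=1)
  3. empty(B) -> (A=0 B=0 C=1)
  4. pour(C -> A) -> (A=1 B=0 C=0)
  5. fill(C) -> (A=1 B=0 C=10)
  6. pour(C -> B) -> (A=1 B=9 C=1)
  7. empty(B) -> (A=1 B=0 C=1)
  8. pour(C -> B) -> (A=1 B=1 C=0)
Reached target in 8 moves.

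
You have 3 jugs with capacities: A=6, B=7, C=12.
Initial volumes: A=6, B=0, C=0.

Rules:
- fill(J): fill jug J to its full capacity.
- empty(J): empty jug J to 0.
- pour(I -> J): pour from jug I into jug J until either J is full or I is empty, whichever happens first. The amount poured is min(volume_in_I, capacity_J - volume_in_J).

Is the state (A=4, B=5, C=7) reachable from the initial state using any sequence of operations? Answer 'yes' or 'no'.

Answer: no

Derivation:
BFS explored all 398 reachable states.
Reachable set includes: (0,0,0), (0,0,1), (0,0,2), (0,0,3), (0,0,4), (0,0,5), (0,0,6), (0,0,7), (0,0,8), (0,0,9), (0,0,10), (0,0,11) ...
Target (A=4, B=5, C=7) not in reachable set → no.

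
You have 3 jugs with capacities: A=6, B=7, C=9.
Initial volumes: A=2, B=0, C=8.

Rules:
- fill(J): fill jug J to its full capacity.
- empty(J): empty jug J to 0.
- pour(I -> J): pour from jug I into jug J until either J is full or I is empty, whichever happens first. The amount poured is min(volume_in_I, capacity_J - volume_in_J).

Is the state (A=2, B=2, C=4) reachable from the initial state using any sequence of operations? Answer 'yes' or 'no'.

Answer: no

Derivation:
BFS explored all 320 reachable states.
Reachable set includes: (0,0,0), (0,0,1), (0,0,2), (0,0,3), (0,0,4), (0,0,5), (0,0,6), (0,0,7), (0,0,8), (0,0,9), (0,1,0), (0,1,1) ...
Target (A=2, B=2, C=4) not in reachable set → no.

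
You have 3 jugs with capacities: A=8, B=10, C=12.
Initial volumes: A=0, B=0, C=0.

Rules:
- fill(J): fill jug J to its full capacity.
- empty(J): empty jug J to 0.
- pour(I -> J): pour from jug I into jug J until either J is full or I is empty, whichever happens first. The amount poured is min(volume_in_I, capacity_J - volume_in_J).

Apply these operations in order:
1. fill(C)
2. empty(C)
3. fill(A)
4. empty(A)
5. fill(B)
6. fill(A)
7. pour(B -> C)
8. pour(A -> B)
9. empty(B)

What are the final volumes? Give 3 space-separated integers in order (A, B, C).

Answer: 0 0 10

Derivation:
Step 1: fill(C) -> (A=0 B=0 C=12)
Step 2: empty(C) -> (A=0 B=0 C=0)
Step 3: fill(A) -> (A=8 B=0 C=0)
Step 4: empty(A) -> (A=0 B=0 C=0)
Step 5: fill(B) -> (A=0 B=10 C=0)
Step 6: fill(A) -> (A=8 B=10 C=0)
Step 7: pour(B -> C) -> (A=8 B=0 C=10)
Step 8: pour(A -> B) -> (A=0 B=8 C=10)
Step 9: empty(B) -> (A=0 B=0 C=10)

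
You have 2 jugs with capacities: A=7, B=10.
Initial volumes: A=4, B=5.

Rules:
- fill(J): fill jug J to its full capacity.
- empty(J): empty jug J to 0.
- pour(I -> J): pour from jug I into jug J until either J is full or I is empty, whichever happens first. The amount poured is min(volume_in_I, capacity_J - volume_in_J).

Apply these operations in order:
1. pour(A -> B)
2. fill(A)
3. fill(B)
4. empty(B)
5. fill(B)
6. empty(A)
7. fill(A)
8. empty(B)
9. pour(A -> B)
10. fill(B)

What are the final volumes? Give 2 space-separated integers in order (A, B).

Step 1: pour(A -> B) -> (A=0 B=9)
Step 2: fill(A) -> (A=7 B=9)
Step 3: fill(B) -> (A=7 B=10)
Step 4: empty(B) -> (A=7 B=0)
Step 5: fill(B) -> (A=7 B=10)
Step 6: empty(A) -> (A=0 B=10)
Step 7: fill(A) -> (A=7 B=10)
Step 8: empty(B) -> (A=7 B=0)
Step 9: pour(A -> B) -> (A=0 B=7)
Step 10: fill(B) -> (A=0 B=10)

Answer: 0 10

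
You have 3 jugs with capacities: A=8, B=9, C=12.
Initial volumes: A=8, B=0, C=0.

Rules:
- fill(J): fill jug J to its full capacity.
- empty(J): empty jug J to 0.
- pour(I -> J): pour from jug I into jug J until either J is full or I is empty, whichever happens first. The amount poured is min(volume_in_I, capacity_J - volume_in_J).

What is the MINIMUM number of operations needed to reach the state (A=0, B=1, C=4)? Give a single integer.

BFS from (A=8, B=0, C=0). One shortest path:
  1. fill(B) -> (A=8 B=9 C=0)
  2. pour(A -> C) -> (A=0 B=9 C=8)
  3. pour(B -> A) -> (A=8 B=1 C=8)
  4. pour(A -> C) -> (A=4 B=1 C=12)
  5. empty(C) -> (A=4 B=1 C=0)
  6. pour(A -> C) -> (A=0 B=1 C=4)
Reached target in 6 moves.

Answer: 6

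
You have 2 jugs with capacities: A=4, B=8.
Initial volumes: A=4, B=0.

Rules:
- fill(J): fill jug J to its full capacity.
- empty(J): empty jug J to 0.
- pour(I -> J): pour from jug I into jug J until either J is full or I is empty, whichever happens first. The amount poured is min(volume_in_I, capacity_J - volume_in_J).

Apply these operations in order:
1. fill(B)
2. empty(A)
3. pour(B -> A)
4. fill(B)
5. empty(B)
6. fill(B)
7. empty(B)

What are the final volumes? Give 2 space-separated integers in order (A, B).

Step 1: fill(B) -> (A=4 B=8)
Step 2: empty(A) -> (A=0 B=8)
Step 3: pour(B -> A) -> (A=4 B=4)
Step 4: fill(B) -> (A=4 B=8)
Step 5: empty(B) -> (A=4 B=0)
Step 6: fill(B) -> (A=4 B=8)
Step 7: empty(B) -> (A=4 B=0)

Answer: 4 0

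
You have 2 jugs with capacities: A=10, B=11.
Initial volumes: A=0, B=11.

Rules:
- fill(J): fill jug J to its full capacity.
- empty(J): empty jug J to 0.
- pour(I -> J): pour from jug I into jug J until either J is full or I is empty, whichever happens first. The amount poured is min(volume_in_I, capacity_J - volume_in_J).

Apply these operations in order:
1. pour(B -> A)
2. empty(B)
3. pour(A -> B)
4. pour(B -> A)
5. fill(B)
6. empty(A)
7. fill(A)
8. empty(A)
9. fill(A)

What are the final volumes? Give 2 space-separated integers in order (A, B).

Answer: 10 11

Derivation:
Step 1: pour(B -> A) -> (A=10 B=1)
Step 2: empty(B) -> (A=10 B=0)
Step 3: pour(A -> B) -> (A=0 B=10)
Step 4: pour(B -> A) -> (A=10 B=0)
Step 5: fill(B) -> (A=10 B=11)
Step 6: empty(A) -> (A=0 B=11)
Step 7: fill(A) -> (A=10 B=11)
Step 8: empty(A) -> (A=0 B=11)
Step 9: fill(A) -> (A=10 B=11)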